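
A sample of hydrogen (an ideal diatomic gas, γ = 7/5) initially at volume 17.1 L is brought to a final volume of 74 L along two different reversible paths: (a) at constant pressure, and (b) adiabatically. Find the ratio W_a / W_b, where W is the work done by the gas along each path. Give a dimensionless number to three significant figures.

W_a / W_b ≈ 3.00

Path (a) isobaric: W = P₁(V₂ − V₁) → W_a/(P₁V₁) = 3.327.
Path (b) adiabatic: W = P₁V₁(1 − (V₁/V₂)^(γ−1))/(γ−1) → W_b/(P₁V₁) = 1.109.
W_a / W_b = 3.327 / 1.109 = 3.001.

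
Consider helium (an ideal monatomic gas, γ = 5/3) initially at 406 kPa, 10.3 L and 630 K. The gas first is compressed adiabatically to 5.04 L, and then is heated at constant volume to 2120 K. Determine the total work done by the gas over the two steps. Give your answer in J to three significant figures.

W_total ≈ -3830 J

Step 1 (adiabatic): W = (P₁V₁ − P₂V₂)/(γ−1) = (4182 − 6734)/0.667 = -3829 J.
Step 2 (isochoric): W = 0 (constant volume).
W_total = -3829 + 0 = -3829 J.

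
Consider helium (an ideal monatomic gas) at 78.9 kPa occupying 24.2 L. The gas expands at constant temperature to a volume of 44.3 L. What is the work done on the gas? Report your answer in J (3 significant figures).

Isothermal: W = nRT ln(V₂/V₁) = P₁V₁ ln(V₂/V₁).
P₁V₁ = (78.9 kPa)(24.2 L) = 1909 J.
W = 1909 × ln(44.3/24.2) = 1909 × 0.6046
W_by_gas = 1154 J; work on gas = −W_by = -1154 J.

W ≈ -1150 J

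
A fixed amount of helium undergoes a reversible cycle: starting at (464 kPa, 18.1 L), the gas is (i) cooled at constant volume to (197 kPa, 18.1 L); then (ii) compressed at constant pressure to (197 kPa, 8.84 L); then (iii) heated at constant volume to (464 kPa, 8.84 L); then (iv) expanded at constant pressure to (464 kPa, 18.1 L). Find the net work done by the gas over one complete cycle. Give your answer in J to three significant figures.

W_net ≈ 2470 J

Constant-volume legs do no work.
W(ii) = (197)(8.84 − 18.1) = -1824 J; W(iv) = (464)(18.1 − 8.84) = 4297 J.
W_net = -1824 + 4297 = 2472 J (the clockwise enclosed area).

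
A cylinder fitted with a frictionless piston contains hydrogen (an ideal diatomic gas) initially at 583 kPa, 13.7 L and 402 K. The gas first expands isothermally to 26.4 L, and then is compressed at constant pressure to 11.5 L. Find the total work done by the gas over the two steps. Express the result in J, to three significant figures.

W_total ≈ 731 J

Step 1 (isothermal): W = P₁V₁ ln(V₂/V₁) = (7987) ln(26.4/13.7) = 5239 J.
After step 1: P = 302.5 kPa, V = 26.4 L, T = 402 K.
Step 2 (isobaric): W = PΔV = (302.5 kPa)(11.5 − 26.4 L) = -4508 J.
W_total = 5239 − 4508 = 731.4 J.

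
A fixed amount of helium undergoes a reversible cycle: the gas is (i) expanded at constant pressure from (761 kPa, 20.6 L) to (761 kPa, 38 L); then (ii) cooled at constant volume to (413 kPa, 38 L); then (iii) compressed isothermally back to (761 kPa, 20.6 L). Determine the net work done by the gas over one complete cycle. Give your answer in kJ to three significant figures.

W_net ≈ 3.63 kJ

Leg (i): W = PΔV = (761)(38 − 20.6) = 13241 J.
Leg (ii): W = 0.
Leg (iii): W = PᵢVᵢ ln(V_f/Vᵢ) = (15694) ln(20.6/38) = -9609 J.
W_net = 13241 − 9609 = 3632 J.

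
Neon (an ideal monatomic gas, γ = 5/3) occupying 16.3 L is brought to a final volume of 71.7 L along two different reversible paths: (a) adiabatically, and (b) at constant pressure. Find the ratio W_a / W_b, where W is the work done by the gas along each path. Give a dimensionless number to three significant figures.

W_a / W_b ≈ 0.277

Path (a) adiabatic: W = P₁V₁(1 − (V₁/V₂)^(γ−1))/(γ−1) → W_a/(P₁V₁) = 0.9413.
Path (b) isobaric: W = P₁(V₂ − V₁) → W_b/(P₁V₁) = 3.399.
W_a / W_b = 0.9413 / 3.399 = 0.2769.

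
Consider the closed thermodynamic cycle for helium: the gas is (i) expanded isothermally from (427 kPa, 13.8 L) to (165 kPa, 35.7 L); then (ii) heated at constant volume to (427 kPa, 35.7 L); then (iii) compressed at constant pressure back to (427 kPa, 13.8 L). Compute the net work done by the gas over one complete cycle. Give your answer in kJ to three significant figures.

W_net ≈ -3.75 kJ

Leg (i): W = PᵢVᵢ ln(V_f/Vᵢ) = (5893) ln(35.7/13.8) = 5601 J.
Leg (ii): W = 0.
Leg (iii): W = PΔV = (427)(13.8 − 35.7) = -9351 J.
W_net = 5601 − 9351 = -3750 J.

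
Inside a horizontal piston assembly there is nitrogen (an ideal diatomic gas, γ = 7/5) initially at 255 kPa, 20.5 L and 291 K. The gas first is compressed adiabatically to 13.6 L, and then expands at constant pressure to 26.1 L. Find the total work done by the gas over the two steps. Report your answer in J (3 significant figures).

Step 1 (adiabatic): W = (P₁V₁ − P₂V₂)/(γ−1) = (5228 − 6160)/0.4 = -2331 J.
After step 1: P = 452.9 kPa, V = 13.6 L, T = 342.9 K.
Step 2 (isobaric): W = PΔV = (452.9 kPa)(26.1 − 13.6 L) = 5662 J.
W_total = -2331 + 5662 = 3331 J.

W_total ≈ 3330 J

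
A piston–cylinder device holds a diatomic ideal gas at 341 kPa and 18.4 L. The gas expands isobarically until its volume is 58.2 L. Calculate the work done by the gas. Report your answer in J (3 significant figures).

W ≈ 13600 J

Isobaric: W = P ΔV.
W = (341 kPa)(58.2 − 18.4 L) = (341)(39.8) = 13572 J.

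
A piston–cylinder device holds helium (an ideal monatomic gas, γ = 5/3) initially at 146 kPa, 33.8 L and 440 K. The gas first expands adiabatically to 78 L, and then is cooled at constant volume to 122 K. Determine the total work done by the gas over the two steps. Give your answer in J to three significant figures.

Step 1 (adiabatic): W = (P₁V₁ − P₂V₂)/(γ−1) = (4935 − 2826)/0.667 = 3163 J.
Step 2 (isochoric): W = 0 (constant volume).
W_total = 3163 + 0 = 3163 J.

W_total ≈ 3160 J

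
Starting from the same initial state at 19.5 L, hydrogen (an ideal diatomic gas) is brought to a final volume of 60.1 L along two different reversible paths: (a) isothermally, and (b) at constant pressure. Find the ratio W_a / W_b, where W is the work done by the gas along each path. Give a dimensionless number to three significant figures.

Path (a) isothermal: W = P₁V₁ ln(V₂/V₁) → W_a/(P₁V₁) = 1.126.
Path (b) isobaric: W = P₁(V₂ − V₁) → W_b/(P₁V₁) = 2.082.
W_a / W_b = 1.126 / 2.082 = 0.5406.

W_a / W_b ≈ 0.541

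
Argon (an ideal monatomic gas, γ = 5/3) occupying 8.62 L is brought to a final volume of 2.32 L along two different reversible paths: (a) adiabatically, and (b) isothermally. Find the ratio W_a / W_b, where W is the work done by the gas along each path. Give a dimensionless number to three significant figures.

Path (a) adiabatic: W = P₁V₁(1 − (V₁/V₂)^(γ−1))/(γ−1) → W_a/(P₁V₁) = -2.098.
Path (b) isothermal: W = P₁V₁ ln(V₂/V₁) → W_b/(P₁V₁) = -1.313.
W_a / W_b = -2.098 / -1.313 = 1.599.

W_a / W_b ≈ 1.60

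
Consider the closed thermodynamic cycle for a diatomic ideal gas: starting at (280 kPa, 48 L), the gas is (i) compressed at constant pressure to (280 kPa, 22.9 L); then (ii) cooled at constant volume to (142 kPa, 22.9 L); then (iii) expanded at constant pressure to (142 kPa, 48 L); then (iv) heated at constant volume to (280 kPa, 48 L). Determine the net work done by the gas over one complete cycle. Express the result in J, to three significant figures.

W_net ≈ -3460 J

Constant-volume legs do no work.
W(i) = (280)(22.9 − 48) = -7028 J; W(iii) = (142)(48 − 22.9) = 3564 J.
W_net = -7028 + 3564 = -3464 J (the counter-clockwise enclosed area).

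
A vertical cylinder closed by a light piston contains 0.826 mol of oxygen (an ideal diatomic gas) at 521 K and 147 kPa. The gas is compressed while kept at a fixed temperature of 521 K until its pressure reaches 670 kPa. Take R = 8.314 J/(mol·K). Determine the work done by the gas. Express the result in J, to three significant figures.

W ≈ -5430 J

Isothermal process: W = nRT ln(V₂/V₁) = nRT ln(P₁/P₂).
W = (0.826)(8.314)(521) × ln(147/670)
  = 3578 × ln(0.2194) = 3578 × -1.517
W_by_gas = -5427 J.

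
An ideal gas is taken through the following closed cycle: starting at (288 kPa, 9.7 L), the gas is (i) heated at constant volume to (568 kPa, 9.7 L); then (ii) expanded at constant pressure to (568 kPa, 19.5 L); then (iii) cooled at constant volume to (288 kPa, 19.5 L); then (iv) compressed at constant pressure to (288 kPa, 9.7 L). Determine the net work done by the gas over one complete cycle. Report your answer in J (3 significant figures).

W_net ≈ 2740 J

Constant-volume legs do no work.
W(ii) = (568)(19.5 − 9.7) = 5566 J; W(iv) = (288)(9.7 − 19.5) = -2822 J.
W_net = 5566 − 2822 = 2744 J (the clockwise enclosed area).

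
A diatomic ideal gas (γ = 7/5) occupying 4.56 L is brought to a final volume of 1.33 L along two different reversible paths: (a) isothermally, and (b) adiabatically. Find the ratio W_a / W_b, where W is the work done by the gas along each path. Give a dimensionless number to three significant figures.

Path (a) isothermal: W = P₁V₁ ln(V₂/V₁) → W_a/(P₁V₁) = -1.232.
Path (b) adiabatic: W = P₁V₁(1 − (V₁/V₂)^(γ−1))/(γ−1) → W_b/(P₁V₁) = -1.592.
W_a / W_b = -1.232 / -1.592 = 0.7737.

W_a / W_b ≈ 0.774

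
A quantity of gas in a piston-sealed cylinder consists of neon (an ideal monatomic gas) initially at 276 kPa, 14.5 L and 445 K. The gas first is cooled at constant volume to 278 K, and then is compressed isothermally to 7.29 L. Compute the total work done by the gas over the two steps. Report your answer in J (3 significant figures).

W_total ≈ -1720 J

Step 1 (isochoric): W = 0 (constant volume).
After step 1: P = 172.4 kPa (V unchanged).
Step 2 (isothermal): W = P₁V₁ ln(V₂/V₁) = (2500) ln(7.29/14.5) = -1719 J.
W_total = 0 − 1719 = -1719 J.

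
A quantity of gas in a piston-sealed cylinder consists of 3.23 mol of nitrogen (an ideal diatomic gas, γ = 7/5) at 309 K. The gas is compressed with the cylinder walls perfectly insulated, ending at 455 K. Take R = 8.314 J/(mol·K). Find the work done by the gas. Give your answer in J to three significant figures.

W ≈ -9800 J

Adiabatic ⇒ Q = 0, so W_by = −ΔU = nCᵥ(T₁ − T₂).
Cᵥ = 5R/2 = 20.79 J/(mol·K).
W = (3.23)(20.79)(309 − 455) = -9802 J.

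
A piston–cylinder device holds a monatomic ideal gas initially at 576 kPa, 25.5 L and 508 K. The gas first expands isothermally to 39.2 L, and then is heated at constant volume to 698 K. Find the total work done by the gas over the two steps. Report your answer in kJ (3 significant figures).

W_total ≈ 6.32 kJ

Step 1 (isothermal): W = P₁V₁ ln(V₂/V₁) = (14688) ln(39.2/25.5) = 6316 J.
Step 2 (isochoric): W = 0 (constant volume).
W_total = 6316 + 0 = 6316 J.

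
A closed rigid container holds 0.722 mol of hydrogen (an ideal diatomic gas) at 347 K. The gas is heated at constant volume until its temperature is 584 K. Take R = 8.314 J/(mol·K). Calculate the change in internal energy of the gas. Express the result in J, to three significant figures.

Constant volume ⇒ W = 0, so Q = ΔU = nCᵥΔT with Cᵥ = 5R/2 = 20.79 J/(mol·K).
ΔU = (0.722)(20.79)(584 − 347) = 3557 J.

ΔU ≈ 3560 J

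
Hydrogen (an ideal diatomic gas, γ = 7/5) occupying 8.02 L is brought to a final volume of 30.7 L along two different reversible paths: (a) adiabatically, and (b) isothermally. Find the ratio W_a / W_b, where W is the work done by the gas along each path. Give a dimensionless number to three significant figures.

W_a / W_b ≈ 0.774

Path (a) adiabatic: W = P₁V₁(1 − (V₁/V₂)^(γ−1))/(γ−1) → W_a/(P₁V₁) = 1.039.
Path (b) isothermal: W = P₁V₁ ln(V₂/V₁) → W_b/(P₁V₁) = 1.342.
W_a / W_b = 1.039 / 1.342 = 0.7738.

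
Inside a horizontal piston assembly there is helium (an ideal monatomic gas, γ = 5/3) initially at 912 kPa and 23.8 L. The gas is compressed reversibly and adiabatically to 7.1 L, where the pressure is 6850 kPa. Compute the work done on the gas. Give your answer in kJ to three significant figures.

Adiabatic: W = (P₁V₁ − P₂V₂)/(γ − 1) with γ = 5/3.
P₁V₁ = 21706 J, P₂V₂ = 48635 J.
W = (21706 − 48635) / 0.6667 = -40394 J.
Work on gas = −W_by = 40394 J.

W ≈ 40.4 kJ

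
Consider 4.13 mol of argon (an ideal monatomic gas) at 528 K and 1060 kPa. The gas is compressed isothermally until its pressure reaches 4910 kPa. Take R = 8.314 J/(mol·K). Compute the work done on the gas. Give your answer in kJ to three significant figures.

W ≈ 27.8 kJ

Isothermal process: W = nRT ln(V₂/V₁) = nRT ln(P₁/P₂).
W = (4.13)(8.314)(528) × ln(1060/4910)
  = 18130 × ln(0.2159) = 18130 × -1.533
W_by_gas = -27793 J; work on gas = −W_by = 27793 J.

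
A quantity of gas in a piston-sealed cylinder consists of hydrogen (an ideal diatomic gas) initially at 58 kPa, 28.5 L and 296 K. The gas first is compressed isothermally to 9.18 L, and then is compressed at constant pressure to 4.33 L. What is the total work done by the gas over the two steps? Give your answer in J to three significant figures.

W_total ≈ -2750 J

Step 1 (isothermal): W = P₁V₁ ln(V₂/V₁) = (1653) ln(9.18/28.5) = -1873 J.
After step 1: P = 180.1 kPa, V = 9.18 L, T = 296 K.
Step 2 (isobaric): W = PΔV = (180.1 kPa)(4.33 − 9.18 L) = -873.3 J.
W_total = -1873 − 873.3 = -2746 J.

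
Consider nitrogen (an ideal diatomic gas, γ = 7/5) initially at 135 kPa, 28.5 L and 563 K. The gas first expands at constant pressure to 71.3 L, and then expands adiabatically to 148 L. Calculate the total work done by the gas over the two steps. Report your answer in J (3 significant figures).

Step 1 (isobaric): W = PΔV = (135 kPa)(71.3 − 28.5 L) = 5778 J.
After step 1: P = 135 kPa, V = 71.3 L, T = 1408 K.
Step 2 (adiabatic): W = (P₁V₁ − P₂V₂)/(γ−1) = (9626 − 7187)/0.4 = 6096 J.
W_total = 5778 + 6096 = 11874 J.

W_total ≈ 11900 J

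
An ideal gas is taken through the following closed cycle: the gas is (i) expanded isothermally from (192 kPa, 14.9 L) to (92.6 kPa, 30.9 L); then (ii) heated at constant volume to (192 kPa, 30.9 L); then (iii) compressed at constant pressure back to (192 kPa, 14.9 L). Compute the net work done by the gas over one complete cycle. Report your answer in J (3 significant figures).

Leg (i): W = PᵢVᵢ ln(V_f/Vᵢ) = (2861) ln(30.9/14.9) = 2087 J.
Leg (ii): W = 0.
Leg (iii): W = PΔV = (192)(14.9 − 30.9) = -3072 J.
W_net = 2087 − 3072 = -985.3 J.

W_net ≈ -985 J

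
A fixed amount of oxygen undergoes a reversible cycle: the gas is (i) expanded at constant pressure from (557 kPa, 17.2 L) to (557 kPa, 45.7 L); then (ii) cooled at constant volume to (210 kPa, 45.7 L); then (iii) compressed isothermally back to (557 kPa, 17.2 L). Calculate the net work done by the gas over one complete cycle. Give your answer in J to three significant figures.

W_net ≈ 6500 J

Leg (i): W = PΔV = (557)(45.7 − 17.2) = 15875 J.
Leg (ii): W = 0.
Leg (iii): W = PᵢVᵢ ln(V_f/Vᵢ) = (9597) ln(17.2/45.7) = -9378 J.
W_net = 15875 − 9378 = 6496 J.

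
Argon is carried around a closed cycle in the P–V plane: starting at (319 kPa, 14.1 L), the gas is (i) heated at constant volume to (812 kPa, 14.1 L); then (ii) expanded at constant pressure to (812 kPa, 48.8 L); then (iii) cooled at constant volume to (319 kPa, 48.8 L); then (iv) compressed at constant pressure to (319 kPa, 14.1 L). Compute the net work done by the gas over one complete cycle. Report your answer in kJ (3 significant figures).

Constant-volume legs do no work.
W(ii) = (812)(48.8 − 14.1) = 28176 J; W(iv) = (319)(14.1 − 48.8) = -11069 J.
W_net = 28176 − 11069 = 17107 J (the clockwise enclosed area).

W_net ≈ 17.1 kJ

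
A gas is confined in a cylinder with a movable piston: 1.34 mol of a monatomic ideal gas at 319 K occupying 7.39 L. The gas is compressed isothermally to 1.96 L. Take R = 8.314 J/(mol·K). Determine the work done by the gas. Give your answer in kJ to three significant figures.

W ≈ -4.72 kJ

Isothermal: W = nRT ln(V₂/V₁).
W = (1.34)(8.314)(319) × ln(1.96/7.39)
  = 3554 × -1.327
W_by_gas = -4717 J.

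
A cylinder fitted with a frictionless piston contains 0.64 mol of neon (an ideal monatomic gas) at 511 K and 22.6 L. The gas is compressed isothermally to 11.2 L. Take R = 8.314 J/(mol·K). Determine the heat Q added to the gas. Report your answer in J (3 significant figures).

Q ≈ -1910 J

Isothermal ⇒ ΔU = 0, so Q = W = nRT ln(V₂/V₁).
Q = (0.64)(8.314)(511) ln(11.2/22.6) = 2719 × -0.702 = -1909 J.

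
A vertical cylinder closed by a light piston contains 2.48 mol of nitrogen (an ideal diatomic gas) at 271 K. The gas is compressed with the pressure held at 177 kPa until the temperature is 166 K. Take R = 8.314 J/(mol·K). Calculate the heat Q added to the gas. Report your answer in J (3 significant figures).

Isobaric: W = nRΔT = (2.48)(8.314)(-105) = -2165 J.
ΔU = nCᵥΔT with Cᵥ = 5R/2: ΔU = (2.48)(20.79)(-105) = -5412 J.
Q = ΔU + W = -5412 − 2165 = -7577 J.

Q ≈ -7580 J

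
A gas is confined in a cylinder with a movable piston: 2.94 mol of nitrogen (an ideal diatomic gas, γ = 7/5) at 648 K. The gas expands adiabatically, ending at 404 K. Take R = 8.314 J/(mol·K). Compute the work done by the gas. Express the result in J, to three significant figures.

Adiabatic ⇒ Q = 0, so W_by = −ΔU = nCᵥ(T₁ − T₂).
Cᵥ = 5R/2 = 20.79 J/(mol·K).
W = (2.94)(20.79)(648 − 404) = 14910 J.

W ≈ 14900 J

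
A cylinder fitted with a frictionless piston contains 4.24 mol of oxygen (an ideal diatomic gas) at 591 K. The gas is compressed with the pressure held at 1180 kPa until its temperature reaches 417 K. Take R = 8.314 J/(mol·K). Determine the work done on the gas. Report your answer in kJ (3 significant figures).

Isobaric: W = P ΔV = nR ΔT.
W = (4.24)(8.314)(417 − 591) = -6134 J.
Work on gas = −W_by = 6134 J.

W ≈ 6.13 kJ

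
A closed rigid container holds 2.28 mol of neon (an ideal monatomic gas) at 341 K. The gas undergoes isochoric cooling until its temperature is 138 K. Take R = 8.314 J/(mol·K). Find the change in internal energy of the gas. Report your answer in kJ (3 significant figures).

Constant volume ⇒ W = 0, so Q = ΔU = nCᵥΔT with Cᵥ = 3R/2 = 12.47 J/(mol·K).
ΔU = (2.28)(12.47)(138 − 341) = -5772 J.

ΔU ≈ -5.77 kJ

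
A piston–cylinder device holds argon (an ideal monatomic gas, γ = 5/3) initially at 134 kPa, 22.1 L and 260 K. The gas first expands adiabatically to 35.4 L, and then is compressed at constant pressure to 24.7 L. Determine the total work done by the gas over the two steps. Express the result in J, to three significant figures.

W_total ≈ 544 J

Step 1 (adiabatic): W = (P₁V₁ − P₂V₂)/(γ−1) = (2961 − 2163)/0.667 = 1197 J.
After step 1: P = 61.11 kPa, V = 35.4 L, T = 189.9 K.
Step 2 (isobaric): W = PΔV = (61.11 kPa)(24.7 − 35.4 L) = -653.8 J.
W_total = 1197 − 653.8 = 543.5 J.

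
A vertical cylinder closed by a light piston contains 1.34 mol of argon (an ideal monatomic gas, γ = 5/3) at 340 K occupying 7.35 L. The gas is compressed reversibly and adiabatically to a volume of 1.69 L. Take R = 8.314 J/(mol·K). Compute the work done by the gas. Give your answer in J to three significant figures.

Adiabatic: TV^(γ−1) = const with γ = 5/3.
T₂ = T₁ (V₁/V₂)^(γ−1) = 340 × (7.35/1.69)^0.667 = 340 × 2.664 = 905.9 K.
W_by = nCᵥ(T₁ − T₂) = (1.34)(12.47)(340 − 905.9) = -9457 J.

W ≈ -9460 J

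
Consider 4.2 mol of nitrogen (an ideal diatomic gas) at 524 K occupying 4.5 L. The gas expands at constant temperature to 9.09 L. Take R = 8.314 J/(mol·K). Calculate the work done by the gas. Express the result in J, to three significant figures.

Isothermal: W = nRT ln(V₂/V₁).
W = (4.2)(8.314)(524) × ln(9.09/4.5)
  = 18297 × 0.7031
W_by_gas = 12865 J.

W ≈ 12900 J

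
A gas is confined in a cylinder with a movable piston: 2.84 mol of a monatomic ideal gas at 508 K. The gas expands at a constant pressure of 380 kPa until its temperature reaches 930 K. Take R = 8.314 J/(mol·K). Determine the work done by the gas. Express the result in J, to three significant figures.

Isobaric: W = P ΔV = nR ΔT.
W = (2.84)(8.314)(930 − 508) = 9964 J.

W ≈ 9960 J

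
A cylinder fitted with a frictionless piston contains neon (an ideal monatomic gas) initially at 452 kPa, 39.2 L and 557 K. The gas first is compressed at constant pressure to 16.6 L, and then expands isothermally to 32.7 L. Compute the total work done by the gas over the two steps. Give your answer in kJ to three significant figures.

W_total ≈ -5.13 kJ

Step 1 (isobaric): W = PΔV = (452 kPa)(16.6 − 39.2 L) = -10215 J.
After step 1: P = 452 kPa, V = 16.6 L, T = 235.9 K.
Step 2 (isothermal): W = P₁V₁ ln(V₂/V₁) = (7503) ln(32.7/16.6) = 5087 J.
W_total = -10215 + 5087 = -5128 J.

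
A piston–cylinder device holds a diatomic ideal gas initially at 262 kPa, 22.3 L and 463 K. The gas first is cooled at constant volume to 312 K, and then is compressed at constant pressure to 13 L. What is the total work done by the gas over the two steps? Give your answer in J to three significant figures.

W_total ≈ -1640 J

Step 1 (isochoric): W = 0 (constant volume).
After step 1: P = 176.6 kPa (V unchanged).
Step 2 (isobaric): W = PΔV = (176.6 kPa)(13 − 22.3 L) = -1642 J.
W_total = 0 − 1642 = -1642 J.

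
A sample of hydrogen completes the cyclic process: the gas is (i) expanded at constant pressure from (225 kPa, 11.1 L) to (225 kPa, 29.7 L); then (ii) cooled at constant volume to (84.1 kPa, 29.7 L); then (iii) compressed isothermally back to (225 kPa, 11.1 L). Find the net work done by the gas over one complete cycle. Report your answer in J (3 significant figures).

Leg (i): W = PΔV = (225)(29.7 − 11.1) = 4185 J.
Leg (ii): W = 0.
Leg (iii): W = PᵢVᵢ ln(V_f/Vᵢ) = (2498) ln(11.1/29.7) = -2458 J.
W_net = 4185 − 2458 = 1727 J.

W_net ≈ 1730 J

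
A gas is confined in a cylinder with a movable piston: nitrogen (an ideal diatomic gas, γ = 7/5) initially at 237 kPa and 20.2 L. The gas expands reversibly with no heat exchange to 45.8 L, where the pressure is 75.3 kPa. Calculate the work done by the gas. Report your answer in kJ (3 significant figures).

W ≈ 3.35 kJ

Adiabatic: W = (P₁V₁ − P₂V₂)/(γ − 1) with γ = 7/5.
P₁V₁ = 4787 J, P₂V₂ = 3449 J.
W = (4787 − 3449) / 0.4 = 3347 J.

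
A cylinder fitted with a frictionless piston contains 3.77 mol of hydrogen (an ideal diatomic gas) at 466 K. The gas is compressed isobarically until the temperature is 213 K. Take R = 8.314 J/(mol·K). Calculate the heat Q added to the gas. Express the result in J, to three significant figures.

Isobaric: W = nRΔT = (3.77)(8.314)(-253) = -7930 J.
ΔU = nCᵥΔT with Cᵥ = 5R/2: ΔU = (3.77)(20.79)(-253) = -19825 J.
Q = ΔU + W = -19825 − 7930 = -27755 J.

Q ≈ -27800 J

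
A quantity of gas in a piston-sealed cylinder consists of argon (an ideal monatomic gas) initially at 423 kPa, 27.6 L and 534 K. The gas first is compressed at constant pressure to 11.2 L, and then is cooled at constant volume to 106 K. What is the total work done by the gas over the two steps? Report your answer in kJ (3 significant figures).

Step 1 (isobaric): W = PΔV = (423 kPa)(11.2 − 27.6 L) = -6937 J.
Step 2 (isochoric): W = 0 (constant volume).
W_total = -6937 + 0 = -6937 J.

W_total ≈ -6.94 kJ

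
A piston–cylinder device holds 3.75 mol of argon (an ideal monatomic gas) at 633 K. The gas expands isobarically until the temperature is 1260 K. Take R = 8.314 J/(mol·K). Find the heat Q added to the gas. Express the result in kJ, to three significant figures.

Q ≈ 48.9 kJ

Isobaric: W = nRΔT = (3.75)(8.314)(627) = 19548 J.
ΔU = nCᵥΔT with Cᵥ = 3R/2: ΔU = (3.75)(12.47)(627) = 29322 J.
Q = ΔU + W = 29322 + 19548 = 48871 J.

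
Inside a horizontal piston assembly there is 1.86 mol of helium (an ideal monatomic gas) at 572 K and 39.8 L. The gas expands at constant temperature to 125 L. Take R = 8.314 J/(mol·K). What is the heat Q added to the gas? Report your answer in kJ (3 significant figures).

Isothermal ⇒ ΔU = 0, so Q = W = nRT ln(V₂/V₁).
Q = (1.86)(8.314)(572) ln(125/39.8) = 8845 × 1.144 = 10123 J.

Q ≈ 10.1 kJ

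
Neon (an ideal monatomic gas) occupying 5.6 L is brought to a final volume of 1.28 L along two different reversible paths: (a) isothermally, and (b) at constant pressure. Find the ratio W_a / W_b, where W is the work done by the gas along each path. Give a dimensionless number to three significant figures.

W_a / W_b ≈ 1.91

Path (a) isothermal: W = P₁V₁ ln(V₂/V₁) → W_a/(P₁V₁) = -1.476.
Path (b) isobaric: W = P₁(V₂ − V₁) → W_b/(P₁V₁) = -0.7714.
W_a / W_b = -1.476 / -0.7714 = 1.913.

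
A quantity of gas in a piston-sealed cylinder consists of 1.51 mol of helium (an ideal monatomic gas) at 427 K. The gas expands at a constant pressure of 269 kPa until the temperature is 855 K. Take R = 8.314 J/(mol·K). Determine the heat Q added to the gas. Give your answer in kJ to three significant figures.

Isobaric: W = nRΔT = (1.51)(8.314)(428) = 5373 J.
ΔU = nCᵥΔT with Cᵥ = 3R/2: ΔU = (1.51)(12.47)(428) = 8060 J.
Q = ΔU + W = 8060 + 5373 = 13433 J.

Q ≈ 13.4 kJ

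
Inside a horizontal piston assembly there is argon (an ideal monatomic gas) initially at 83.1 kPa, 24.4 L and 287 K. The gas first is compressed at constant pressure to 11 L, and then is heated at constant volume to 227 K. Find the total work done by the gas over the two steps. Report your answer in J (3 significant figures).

Step 1 (isobaric): W = PΔV = (83.1 kPa)(11 − 24.4 L) = -1114 J.
Step 2 (isochoric): W = 0 (constant volume).
W_total = -1114 + 0 = -1114 J.

W_total ≈ -1110 J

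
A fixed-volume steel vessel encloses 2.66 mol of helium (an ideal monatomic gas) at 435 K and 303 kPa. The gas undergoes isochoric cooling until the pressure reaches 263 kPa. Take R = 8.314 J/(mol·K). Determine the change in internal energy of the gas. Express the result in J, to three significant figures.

ΔU ≈ -1900 J

Constant volume ⇒ W = 0, so Q = ΔU = nCᵥΔT with Cᵥ = 3R/2 = 12.47 J/(mol·K).
At constant V, T₂/T₁ = P₂/P₁ ⇒ ΔT = T₁(P₂/P₁ − 1) = 435·(263/303 − 1) = -57.43 K.
ΔU = (2.66)(12.47)(-57.43) = -1905 J.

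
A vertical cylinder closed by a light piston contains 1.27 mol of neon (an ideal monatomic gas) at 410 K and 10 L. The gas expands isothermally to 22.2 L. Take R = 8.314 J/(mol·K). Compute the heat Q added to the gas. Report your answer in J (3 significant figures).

Isothermal ⇒ ΔU = 0, so Q = W = nRT ln(V₂/V₁).
Q = (1.27)(8.314)(410) ln(22.2/10) = 4329 × 0.7975 = 3452 J.

Q ≈ 3450 J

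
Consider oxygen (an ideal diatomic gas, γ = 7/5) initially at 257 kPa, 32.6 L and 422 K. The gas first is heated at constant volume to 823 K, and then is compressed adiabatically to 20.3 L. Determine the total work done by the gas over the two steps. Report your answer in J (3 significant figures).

Step 1 (isochoric): W = 0 (constant volume).
After step 1: P = 501.2 kPa (V unchanged).
Step 2 (adiabatic): W = (P₁V₁ − P₂V₂)/(γ−1) = (16339 − 19748)/0.4 = -8522 J.
W_total = 0 − 8522 = -8522 J.

W_total ≈ -8520 J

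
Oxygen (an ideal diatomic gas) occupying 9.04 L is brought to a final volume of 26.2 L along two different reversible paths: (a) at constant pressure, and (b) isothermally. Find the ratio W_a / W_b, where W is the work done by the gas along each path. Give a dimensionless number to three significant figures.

W_a / W_b ≈ 1.78

Path (a) isobaric: W = P₁(V₂ − V₁) → W_a/(P₁V₁) = 1.898.
Path (b) isothermal: W = P₁V₁ ln(V₂/V₁) → W_b/(P₁V₁) = 1.064.
W_a / W_b = 1.898 / 1.064 = 1.784.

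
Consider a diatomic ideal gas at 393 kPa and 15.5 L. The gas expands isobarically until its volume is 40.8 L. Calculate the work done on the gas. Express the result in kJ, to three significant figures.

Isobaric: W = P ΔV.
W = (393 kPa)(40.8 − 15.5 L) = (393)(25.3) = 9943 J.
Work on gas = −W_by = -9943 J.

W ≈ -9.94 kJ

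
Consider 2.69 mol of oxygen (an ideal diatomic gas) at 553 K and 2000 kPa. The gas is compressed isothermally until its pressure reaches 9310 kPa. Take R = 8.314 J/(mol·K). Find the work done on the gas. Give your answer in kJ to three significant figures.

Isothermal process: W = nRT ln(V₂/V₁) = nRT ln(P₁/P₂).
W = (2.69)(8.314)(553) × ln(2000/9310)
  = 12368 × ln(0.2148) = 12368 × -1.538
W_by_gas = -19021 J; work on gas = −W_by = 19021 J.

W ≈ 19.0 kJ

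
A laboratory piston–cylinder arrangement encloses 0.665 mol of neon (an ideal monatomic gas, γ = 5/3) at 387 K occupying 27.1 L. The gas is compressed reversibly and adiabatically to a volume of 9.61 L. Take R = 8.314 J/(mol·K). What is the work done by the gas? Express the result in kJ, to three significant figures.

W ≈ -3.20 kJ

Adiabatic: TV^(γ−1) = const with γ = 5/3.
T₂ = T₁ (V₁/V₂)^(γ−1) = 387 × (27.1/9.61)^0.667 = 387 × 1.996 = 772.5 K.
W_by = nCᵥ(T₁ − T₂) = (0.665)(12.47)(387 − 772.5) = -3197 J.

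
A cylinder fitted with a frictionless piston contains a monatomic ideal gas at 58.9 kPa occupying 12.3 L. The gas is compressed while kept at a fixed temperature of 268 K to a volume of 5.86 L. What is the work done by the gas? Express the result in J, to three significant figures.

W ≈ -537 J

Isothermal: W = nRT ln(V₂/V₁) = P₁V₁ ln(V₂/V₁).
P₁V₁ = (58.9 kPa)(12.3 L) = 724.5 J.
W = 724.5 × ln(5.86/12.3) = 724.5 × -0.7414
W_by_gas = -537.2 J.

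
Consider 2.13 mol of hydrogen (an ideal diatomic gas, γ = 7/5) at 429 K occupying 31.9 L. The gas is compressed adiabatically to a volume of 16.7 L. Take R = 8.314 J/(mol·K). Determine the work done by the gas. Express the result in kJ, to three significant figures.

Adiabatic: TV^(γ−1) = const with γ = 7/5.
T₂ = T₁ (V₁/V₂)^(γ−1) = 429 × (31.9/16.7)^0.4 = 429 × 1.295 = 555.8 K.
W_by = nCᵥ(T₁ − T₂) = (2.13)(20.79)(429 − 555.8) = -5612 J.

W ≈ -5.61 kJ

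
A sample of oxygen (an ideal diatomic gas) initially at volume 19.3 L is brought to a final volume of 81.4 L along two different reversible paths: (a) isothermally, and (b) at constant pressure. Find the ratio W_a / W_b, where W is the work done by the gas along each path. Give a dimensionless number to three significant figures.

W_a / W_b ≈ 0.447

Path (a) isothermal: W = P₁V₁ ln(V₂/V₁) → W_a/(P₁V₁) = 1.439.
Path (b) isobaric: W = P₁(V₂ − V₁) → W_b/(P₁V₁) = 3.218.
W_a / W_b = 1.439 / 3.218 = 0.4473.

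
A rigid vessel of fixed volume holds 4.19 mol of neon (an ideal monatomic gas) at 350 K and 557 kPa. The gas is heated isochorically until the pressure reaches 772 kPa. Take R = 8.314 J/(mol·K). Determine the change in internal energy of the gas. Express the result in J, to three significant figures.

Constant volume ⇒ W = 0, so Q = ΔU = nCᵥΔT with Cᵥ = 3R/2 = 12.47 J/(mol·K).
At constant V, T₂/T₁ = P₂/P₁ ⇒ ΔT = T₁(P₂/P₁ − 1) = 350·(772/557 − 1) = 135.1 K.
ΔU = (4.19)(12.47)(135.1) = 7059 J.

ΔU ≈ 7060 J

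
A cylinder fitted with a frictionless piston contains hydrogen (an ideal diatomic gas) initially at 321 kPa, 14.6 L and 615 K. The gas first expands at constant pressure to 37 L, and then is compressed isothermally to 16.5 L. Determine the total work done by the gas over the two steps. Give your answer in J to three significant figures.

Step 1 (isobaric): W = PΔV = (321 kPa)(37 − 14.6 L) = 7190 J.
After step 1: P = 321 kPa, V = 37 L, T = 1559 K.
Step 2 (isothermal): W = P₁V₁ ln(V₂/V₁) = (11877) ln(16.5/37) = -9591 J.
W_total = 7190 − 9591 = -2401 J.

W_total ≈ -2400 J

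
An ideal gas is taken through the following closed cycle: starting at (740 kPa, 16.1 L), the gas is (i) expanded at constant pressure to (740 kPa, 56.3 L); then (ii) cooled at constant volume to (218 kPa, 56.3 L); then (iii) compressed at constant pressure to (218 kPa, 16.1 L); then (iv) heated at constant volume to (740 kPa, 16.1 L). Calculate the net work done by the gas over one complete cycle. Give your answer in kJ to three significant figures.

Constant-volume legs do no work.
W(i) = (740)(56.3 − 16.1) = 29748 J; W(iii) = (218)(16.1 − 56.3) = -8764 J.
W_net = 29748 − 8764 = 20984 J (the clockwise enclosed area).

W_net ≈ 21.0 kJ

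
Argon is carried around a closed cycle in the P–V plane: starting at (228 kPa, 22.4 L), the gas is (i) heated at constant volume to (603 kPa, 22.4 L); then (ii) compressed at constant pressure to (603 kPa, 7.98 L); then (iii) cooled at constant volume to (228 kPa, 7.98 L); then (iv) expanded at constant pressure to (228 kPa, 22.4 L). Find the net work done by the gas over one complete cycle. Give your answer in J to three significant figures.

W_net ≈ -5410 J

Constant-volume legs do no work.
W(ii) = (603)(7.98 − 22.4) = -8695 J; W(iv) = (228)(22.4 − 7.98) = 3288 J.
W_net = -8695 + 3288 = -5407 J (the counter-clockwise enclosed area).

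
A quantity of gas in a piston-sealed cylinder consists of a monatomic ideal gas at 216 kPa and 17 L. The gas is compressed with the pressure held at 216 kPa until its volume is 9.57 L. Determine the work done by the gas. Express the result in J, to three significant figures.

W ≈ -1600 J

Isobaric: W = P ΔV.
W = (216 kPa)(9.57 − 17 L) = (216)(-7.43) = -1605 J.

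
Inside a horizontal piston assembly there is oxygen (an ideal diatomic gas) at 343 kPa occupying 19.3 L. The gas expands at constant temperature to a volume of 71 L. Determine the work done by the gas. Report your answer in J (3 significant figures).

W ≈ 8620 J

Isothermal: W = nRT ln(V₂/V₁) = P₁V₁ ln(V₂/V₁).
P₁V₁ = (343 kPa)(19.3 L) = 6620 J.
W = 6620 × ln(71/19.3) = 6620 × 1.303
W_by_gas = 8623 J.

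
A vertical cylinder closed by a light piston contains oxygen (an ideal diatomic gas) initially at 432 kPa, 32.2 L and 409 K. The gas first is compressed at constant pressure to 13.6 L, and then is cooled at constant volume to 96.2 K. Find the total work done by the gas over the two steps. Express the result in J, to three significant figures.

W_total ≈ -8040 J

Step 1 (isobaric): W = PΔV = (432 kPa)(13.6 − 32.2 L) = -8035 J.
Step 2 (isochoric): W = 0 (constant volume).
W_total = -8035 + 0 = -8035 J.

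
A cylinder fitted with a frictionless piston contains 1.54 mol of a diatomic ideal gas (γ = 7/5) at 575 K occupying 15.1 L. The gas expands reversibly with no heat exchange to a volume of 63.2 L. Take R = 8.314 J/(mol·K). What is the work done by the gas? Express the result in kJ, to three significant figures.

W ≈ 8.02 kJ

Adiabatic: TV^(γ−1) = const with γ = 7/5.
T₂ = T₁ (V₁/V₂)^(γ−1) = 575 × (15.1/63.2)^0.4 = 575 × 0.564 = 324.3 K.
W_by = nCᵥ(T₁ − T₂) = (1.54)(20.79)(575 − 324.3) = 8024 J.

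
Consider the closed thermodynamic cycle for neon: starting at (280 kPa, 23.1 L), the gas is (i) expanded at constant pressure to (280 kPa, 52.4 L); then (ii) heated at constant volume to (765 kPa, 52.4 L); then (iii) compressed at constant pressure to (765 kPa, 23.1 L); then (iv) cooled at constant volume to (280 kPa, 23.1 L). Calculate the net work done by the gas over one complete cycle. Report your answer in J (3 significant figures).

Constant-volume legs do no work.
W(i) = (280)(52.4 − 23.1) = 8204 J; W(iii) = (765)(23.1 − 52.4) = -22414 J.
W_net = 8204 − 22414 = -14210 J (the counter-clockwise enclosed area).

W_net ≈ -14200 J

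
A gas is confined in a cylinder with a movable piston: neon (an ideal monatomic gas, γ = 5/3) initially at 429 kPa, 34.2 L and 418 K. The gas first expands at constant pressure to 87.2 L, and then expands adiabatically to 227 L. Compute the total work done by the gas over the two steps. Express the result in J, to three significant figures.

Step 1 (isobaric): W = PΔV = (429 kPa)(87.2 − 34.2 L) = 22737 J.
After step 1: P = 429 kPa, V = 87.2 L, T = 1066 K.
Step 2 (adiabatic): W = (P₁V₁ − P₂V₂)/(γ−1) = (37409 − 19768)/0.667 = 26461 J.
W_total = 22737 + 26461 = 49198 J.

W_total ≈ 49200 J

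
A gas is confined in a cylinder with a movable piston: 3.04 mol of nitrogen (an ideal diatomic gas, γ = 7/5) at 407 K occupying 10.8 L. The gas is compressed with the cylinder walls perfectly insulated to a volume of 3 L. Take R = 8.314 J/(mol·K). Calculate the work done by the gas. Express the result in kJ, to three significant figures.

W ≈ -17.2 kJ

Adiabatic: TV^(γ−1) = const with γ = 7/5.
T₂ = T₁ (V₁/V₂)^(γ−1) = 407 × (10.8/3)^0.4 = 407 × 1.669 = 679.4 K.
W_by = nCᵥ(T₁ − T₂) = (3.04)(20.79)(407 − 679.4) = -17211 J.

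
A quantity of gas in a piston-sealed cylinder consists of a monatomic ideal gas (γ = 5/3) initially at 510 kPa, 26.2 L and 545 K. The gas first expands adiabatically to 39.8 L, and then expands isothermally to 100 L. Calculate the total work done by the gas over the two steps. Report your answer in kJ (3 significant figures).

W_total ≈ 14.2 kJ

Step 1 (adiabatic): W = (P₁V₁ − P₂V₂)/(γ−1) = (13362 − 10112)/0.667 = 4876 J.
After step 1: P = 254.1 kPa, V = 39.8 L, T = 412.4 K.
Step 2 (isothermal): W = P₁V₁ ln(V₂/V₁) = (10112) ln(100/39.8) = 9316 J.
W_total = 4876 + 9316 = 14191 J.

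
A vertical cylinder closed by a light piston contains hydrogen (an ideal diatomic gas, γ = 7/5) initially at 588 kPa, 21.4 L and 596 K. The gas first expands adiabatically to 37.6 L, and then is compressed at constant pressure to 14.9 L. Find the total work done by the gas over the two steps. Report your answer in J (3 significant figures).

Step 1 (adiabatic): W = (P₁V₁ − P₂V₂)/(γ−1) = (12583 − 10043)/0.4 = 6349 J.
After step 1: P = 267.1 kPa, V = 37.6 L, T = 475.7 K.
Step 2 (isobaric): W = PΔV = (267.1 kPa)(14.9 − 37.6 L) = -6063 J.
W_total = 6349 − 6063 = 286 J.

W_total ≈ 286 J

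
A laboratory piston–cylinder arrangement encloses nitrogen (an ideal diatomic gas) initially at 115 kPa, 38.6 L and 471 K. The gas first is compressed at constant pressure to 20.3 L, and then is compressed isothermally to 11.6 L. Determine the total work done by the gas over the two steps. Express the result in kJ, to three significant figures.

Step 1 (isobaric): W = PΔV = (115 kPa)(20.3 − 38.6 L) = -2104 J.
After step 1: P = 115 kPa, V = 20.3 L, T = 247.7 K.
Step 2 (isothermal): W = P₁V₁ ln(V₂/V₁) = (2334) ln(11.6/20.3) = -1306 J.
W_total = -2104 − 1306 = -3411 J.

W_total ≈ -3.41 kJ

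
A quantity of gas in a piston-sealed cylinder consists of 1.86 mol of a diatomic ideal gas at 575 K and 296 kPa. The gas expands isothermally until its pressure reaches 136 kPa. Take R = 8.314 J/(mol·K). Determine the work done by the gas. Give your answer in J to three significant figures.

W ≈ 6920 J

Isothermal process: W = nRT ln(V₂/V₁) = nRT ln(P₁/P₂).
W = (1.86)(8.314)(575) × ln(296/136)
  = 8892 × ln(2.176) = 8892 × 0.7777
W_by_gas = 6915 J.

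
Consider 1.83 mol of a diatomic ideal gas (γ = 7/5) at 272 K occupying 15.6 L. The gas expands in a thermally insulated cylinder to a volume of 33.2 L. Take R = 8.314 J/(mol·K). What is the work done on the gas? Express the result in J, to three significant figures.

W ≈ -2700 J

Adiabatic: TV^(γ−1) = const with γ = 7/5.
T₂ = T₁ (V₁/V₂)^(γ−1) = 272 × (15.6/33.2)^0.4 = 272 × 0.7393 = 201.1 K.
W_by = nCᵥ(T₁ − T₂) = (1.83)(20.79)(272 − 201.1) = 2698 J.
Work on gas = −W_by = -2698 J.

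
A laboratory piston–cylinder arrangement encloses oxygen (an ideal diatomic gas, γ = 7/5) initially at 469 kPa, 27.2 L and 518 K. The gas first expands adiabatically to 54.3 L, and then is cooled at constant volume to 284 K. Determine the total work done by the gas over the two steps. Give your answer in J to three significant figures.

W_total ≈ 7700 J

Step 1 (adiabatic): W = (P₁V₁ − P₂V₂)/(γ−1) = (12757 − 9675)/0.4 = 7705 J.
Step 2 (isochoric): W = 0 (constant volume).
W_total = 7705 + 0 = 7705 J.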